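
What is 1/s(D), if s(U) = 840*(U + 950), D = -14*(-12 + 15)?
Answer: 1/762720 ≈ 1.3111e-6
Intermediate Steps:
D = -42 (D = -14*3 = -42)
s(U) = 798000 + 840*U (s(U) = 840*(950 + U) = 798000 + 840*U)
1/s(D) = 1/(798000 + 840*(-42)) = 1/(798000 - 35280) = 1/762720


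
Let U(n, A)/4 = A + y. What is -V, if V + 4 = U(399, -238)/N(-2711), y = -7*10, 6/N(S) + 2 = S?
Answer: -1671196/3 ≈ -5.5707e+5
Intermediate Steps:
N(S) = 6/(-2 + S)
y = -70
U(n, A) = -280 + 4*A (U(n, A) = 4*(A - 70) = 4*(-70 + A) = -280 + 4*A)
V = 1671196/3 (V = -4 + (-280 + 4*(-238))/((6/(-2 - 2711))) = -4 + (-280 - 952)/((6/(-2713))) = -4 - 1232/(6*(-1/2713)) = -4 - 1232/(-6/2713) = -4 - 1232*(-2713/6) = -4 + 1671208/3 = 1671196/3 ≈ 5.5707e+5)
-V = -1*1671196/3 = -1671196/3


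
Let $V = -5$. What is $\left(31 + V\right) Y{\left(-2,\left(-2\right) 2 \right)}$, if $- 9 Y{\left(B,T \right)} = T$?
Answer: $\frac{104}{9} \approx 11.556$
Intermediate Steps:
$Y{\left(B,T \right)} = - \frac{T}{9}$
$\left(31 + V\right) Y{\left(-2,\left(-2\right) 2 \right)} = \left(31 - 5\right) \left(- \frac{\left(-2\right) 2}{9}\right) = 26 \left(\left(- \frac{1}{9}\right) \left(-4\right)\right) = 26 \cdot \frac{4}{9} = \frac{104}{9}$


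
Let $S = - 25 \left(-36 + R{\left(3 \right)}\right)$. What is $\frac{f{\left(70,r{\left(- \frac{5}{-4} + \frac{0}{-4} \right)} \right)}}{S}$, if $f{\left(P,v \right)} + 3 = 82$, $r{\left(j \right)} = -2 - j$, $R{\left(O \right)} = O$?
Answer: $\frac{79}{825} \approx 0.095758$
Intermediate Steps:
$f{\left(P,v \right)} = 79$ ($f{\left(P,v \right)} = -3 + 82 = 79$)
$S = 825$ ($S = - 25 \left(-36 + 3\right) = \left(-25\right) \left(-33\right) = 825$)
$\frac{f{\left(70,r{\left(- \frac{5}{-4} + \frac{0}{-4} \right)} \right)}}{S} = \frac{79}{825}$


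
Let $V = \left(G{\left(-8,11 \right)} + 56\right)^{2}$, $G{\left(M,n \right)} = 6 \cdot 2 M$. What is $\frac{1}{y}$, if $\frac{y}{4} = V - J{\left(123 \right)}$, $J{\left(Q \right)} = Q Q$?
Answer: $- \frac{1}{54116} \approx -1.8479 \cdot 10^{-5}$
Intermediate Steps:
$G{\left(M,n \right)} = 12 M$
$V = 1600$ ($V = \left(12 \left(-8\right) + 56\right)^{2} = \left(-96 + 56\right)^{2} = \left(-40\right)^{2} = 1600$)
$J{\left(Q \right)} = Q^{2}$
$y = -54116$ ($y = 4 \left(1600 - 123^{2}\right) = 4 \left(1600 - 15129\right) = 4 \left(-13529\right) = -54116$)
$\frac{1}{y} = \frac{1}{-54116} = - \frac{1}{54116}$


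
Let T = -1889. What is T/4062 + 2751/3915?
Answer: 419903/1766970 ≈ 0.23764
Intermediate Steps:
T/4062 + 2751/3915 = -1889/4062 + 2751/3915 = -1889*1/4062 + 2751*(1/3915) = -1889/4062 + 917/1305 = 419903/1766970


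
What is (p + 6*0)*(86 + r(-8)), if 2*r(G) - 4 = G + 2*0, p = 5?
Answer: 420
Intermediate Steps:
r(G) = 2 + G/2 (r(G) = 2 + (G + 2*0)/2 = 2 + (G + 0)/2 = 2 + G/2)
(p + 6*0)*(86 + r(-8)) = (5 + 6*0)*(86 + (2 + (½)*(-8))) = (5 + 0)*(86 + (2 - 4)) = 5*(86 - 2) = 5*84 = 420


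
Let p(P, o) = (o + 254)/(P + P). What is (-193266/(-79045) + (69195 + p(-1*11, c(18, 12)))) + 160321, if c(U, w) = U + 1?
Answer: 399108701407/1738990 ≈ 2.2951e+5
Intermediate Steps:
c(U, w) = 1 + U
p(P, o) = (254 + o)/(2*P) (p(P, o) = (254 + o)/((2*P)) = (254 + o)*(1/(2*P)) = (254 + o)/(2*P))
(-193266/(-79045) + (69195 + p(-1*11, c(18, 12)))) + 160321 = (-193266/(-79045) + (69195 + (254 + (1 + 18))/(2*((-1*11))))) + 160321 = (-193266*(-1/79045) + (69195 + (½)*(254 + 19)/(-11))) + 160321 = (193266/79045 + (69195 + (½)*(-1/11)*273)) + 160321 = (193266/79045 + (69195 - 273/22)) + 160321 = (193266/79045 + 1522017/22) + 160321 = 120312085617/1738990 + 160321 = 399108701407/1738990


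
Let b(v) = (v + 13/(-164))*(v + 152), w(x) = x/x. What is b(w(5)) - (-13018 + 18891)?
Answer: -940069/164 ≈ -5732.1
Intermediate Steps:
w(x) = 1
b(v) = (152 + v)*(-13/164 + v) (b(v) = (v + 13*(-1/164))*(152 + v) = (v - 13/164)*(152 + v) = (-13/164 + v)*(152 + v) = (152 + v)*(-13/164 + v))
b(w(5)) - (-13018 + 18891) = (-494/41 + 1**2 + (24915/164)*1) - (-13018 + 18891) = (-494/41 + 1 + 24915/164) - 1*5873 = 23103/164 - 5873 = -940069/164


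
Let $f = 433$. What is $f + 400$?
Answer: $833$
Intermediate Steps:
$f + 400 = 433 + 400 = 833$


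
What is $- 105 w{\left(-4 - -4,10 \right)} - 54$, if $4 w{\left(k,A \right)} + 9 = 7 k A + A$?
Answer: $- \frac{321}{4} \approx -80.25$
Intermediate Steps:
$w{\left(k,A \right)} = - \frac{9}{4} + \frac{A}{4} + \frac{7 A k}{4}$ ($w{\left(k,A \right)} = - \frac{9}{4} + \frac{7 k A + A}{4} = - \frac{9}{4} + \frac{7 A k + A}{4} = - \frac{9}{4} + \frac{A + 7 A k}{4} = - \frac{9}{4} + \left(\frac{A}{4} + \frac{7 A k}{4}\right) = - \frac{9}{4} + \frac{A}{4} + \frac{7 A k}{4}$)
$- 105 w{\left(-4 - -4,10 \right)} - 54 = - 105 \left(- \frac{9}{4} + \frac{1}{4} \cdot 10 + \frac{7}{4} \cdot 10 \left(-4 - -4\right)\right) - 54 = - 105 \left(- \frac{9}{4} + \frac{5}{2} + \frac{7}{4} \cdot 10 \left(-4 + 4\right)\right) - 54 = - 105 \left(- \frac{9}{4} + \frac{5}{2} + \frac{7}{4} \cdot 10 \cdot 0\right) - 54 = - 105 \left(- \frac{9}{4} + \frac{5}{2} + 0\right) - 54 = \left(-105\right) \frac{1}{4} - 54 = - \frac{105}{4} - 54 = - \frac{321}{4}$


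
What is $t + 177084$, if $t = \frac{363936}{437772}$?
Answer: $\frac{6460231732}{36481} \approx 1.7708 \cdot 10^{5}$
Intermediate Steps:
$t = \frac{30328}{36481}$ ($t = 363936 \cdot \frac{1}{437772} = \frac{30328}{36481} \approx 0.83134$)
$t + 177084 = \frac{30328}{36481} + 177084 = \frac{6460231732}{36481}$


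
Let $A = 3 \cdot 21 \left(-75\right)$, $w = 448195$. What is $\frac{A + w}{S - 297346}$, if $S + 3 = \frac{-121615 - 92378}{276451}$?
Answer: $- \frac{61298862485}{41101321196} \approx -1.4914$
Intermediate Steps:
$A = -4725$ ($A = 63 \left(-75\right) = -4725$)
$S = - \frac{1043346}{276451}$ ($S = -3 + \frac{-121615 - 92378}{276451} = -3 - \frac{213993}{276451} = - \frac{1043346}{276451} \approx -3.7741$)
$\frac{A + w}{S - 297346} = \frac{-4725 + 448195}{- \frac{1043346}{276451} - 297346} = \frac{443470}{- \frac{82202642392}{276451}} = 443470 \left(- \frac{276451}{82202642392}\right) = - \frac{61298862485}{41101321196}$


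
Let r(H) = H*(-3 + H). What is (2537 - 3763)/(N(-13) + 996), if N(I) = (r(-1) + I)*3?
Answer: -1226/969 ≈ -1.2652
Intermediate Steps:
N(I) = 12 + 3*I (N(I) = (-(-3 - 1) + I)*3 = (-1*(-4) + I)*3 = (4 + I)*3 = 12 + 3*I)
(2537 - 3763)/(N(-13) + 996) = (2537 - 3763)/((12 + 3*(-13)) + 996) = -1226/((12 - 39) + 996) = -1226/(-27 + 996) = -1226/969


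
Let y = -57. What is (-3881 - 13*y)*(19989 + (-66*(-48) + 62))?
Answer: -72907660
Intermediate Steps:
(-3881 - 13*y)*(19989 + (-66*(-48) + 62)) = (-3881 - 13*(-57))*(19989 + (-66*(-48) + 62)) = (-3881 + 741)*(19989 + (3168 + 62)) = -3140*(19989 + 3230) = -3140*23219 = -72907660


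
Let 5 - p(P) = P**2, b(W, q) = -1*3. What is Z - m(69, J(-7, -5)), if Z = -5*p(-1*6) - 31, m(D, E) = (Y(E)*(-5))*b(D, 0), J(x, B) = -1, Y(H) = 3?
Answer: 79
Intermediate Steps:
b(W, q) = -3
p(P) = 5 - P**2
m(D, E) = 45 (m(D, E) = (3*(-5))*(-3) = -15*(-3) = 45)
Z = 124 (Z = -5*(5 - (-1*6)**2) - 31 = -5*(5 - 1*(-6)**2) - 31 = -5*(5 - 1*36) - 31 = -5*(5 - 36) - 31 = -5*(-31) - 31 = 155 - 31 = 124)
Z - m(69, J(-7, -5)) = 124 - 1*45 = 124 - 45 = 79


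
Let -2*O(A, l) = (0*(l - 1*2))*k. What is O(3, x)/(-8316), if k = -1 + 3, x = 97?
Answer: 0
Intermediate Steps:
k = 2
O(A, l) = 0 (O(A, l) = -0*(l - 1*2)*2/2 = -0*(l - 2)*2/2 = -0*(-2 + l)*2/2 = -0*2 = -½*0 = 0)
O(3, x)/(-8316) = 0/(-8316) = 0*(-1/8316) = 0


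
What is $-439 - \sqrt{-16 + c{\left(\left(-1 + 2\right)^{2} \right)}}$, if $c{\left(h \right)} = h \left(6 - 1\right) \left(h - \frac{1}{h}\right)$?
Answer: $-439 - 4 i \approx -439.0 - 4.0 i$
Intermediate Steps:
$c{\left(h \right)} = h \left(- \frac{5}{h} + 5 h\right)$ ($c{\left(h \right)} = h 5 \left(h - \frac{1}{h}\right) = h \left(- \frac{5}{h} + 5 h\right)$)
$-439 - \sqrt{-16 + c{\left(\left(-1 + 2\right)^{2} \right)}} = -439 - \sqrt{-16 - \left(5 - 5 \left(\left(-1 + 2\right)^{2}\right)^{2}\right)} = -439 - \sqrt{-16 - \left(5 - 5 \left(1^{2}\right)^{2}\right)} = -439 - \sqrt{-16 - \left(5 - 5 \cdot 1^{2}\right)} = -439 - \sqrt{-16 + \left(-5 + 5 \cdot 1\right)} = -439 - \sqrt{-16 + \left(-5 + 5\right)} = -439 - \sqrt{-16 + 0} = -439 - \sqrt{-16} = -439 - 4 i$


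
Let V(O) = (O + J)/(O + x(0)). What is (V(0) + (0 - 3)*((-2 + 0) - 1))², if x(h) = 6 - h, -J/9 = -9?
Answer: 2025/4 ≈ 506.25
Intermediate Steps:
J = 81 (J = -9*(-9) = 81)
V(O) = (81 + O)/(6 + O) (V(O) = (O + 81)/(O + (6 - 1*0)) = (81 + O)/(O + (6 + 0)) = (81 + O)/(O + 6) = (81 + O)/(6 + O))
(V(0) + (0 - 3)*((-2 + 0) - 1))² = ((81 + 0)/(6 + 0) + (0 - 3)*((-2 + 0) - 1))² = (81/6 - 3*(-2 - 1))² = ((⅙)*81 - 3*(-3))² = (27/2 + 9)² = (45/2)² = 2025/4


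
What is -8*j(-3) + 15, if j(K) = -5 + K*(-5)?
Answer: -65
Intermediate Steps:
j(K) = -5 - 5*K
-8*j(-3) + 15 = -8*(-5 - 5*(-3)) + 15 = -8*(-5 + 15) + 15 = -8*10 + 15 = -80 + 15 = -65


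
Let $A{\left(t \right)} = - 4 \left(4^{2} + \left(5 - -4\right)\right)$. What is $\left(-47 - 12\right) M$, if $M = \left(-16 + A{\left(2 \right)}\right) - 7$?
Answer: $7257$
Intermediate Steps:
$A{\left(t \right)} = -100$ ($A{\left(t \right)} = - 4 \left(16 + \left(5 + 4\right)\right) = - 4 \left(16 + 9\right) = \left(-4\right) 25 = -100$)
$M = -123$ ($M = \left(-16 - 100\right) - 7 = -116 - 7 = -123$)
$\left(-47 - 12\right) M = \left(-47 - 12\right) \left(-123\right) = \left(-59\right) \left(-123\right) = 7257$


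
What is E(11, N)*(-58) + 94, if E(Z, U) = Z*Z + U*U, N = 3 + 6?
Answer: -11622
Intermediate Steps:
N = 9
E(Z, U) = U² + Z² (E(Z, U) = Z² + U² = U² + Z²)
E(11, N)*(-58) + 94 = (9² + 11²)*(-58) + 94 = (81 + 121)*(-58) + 94 = 202*(-58) + 94 = -11716 + 94 = -11622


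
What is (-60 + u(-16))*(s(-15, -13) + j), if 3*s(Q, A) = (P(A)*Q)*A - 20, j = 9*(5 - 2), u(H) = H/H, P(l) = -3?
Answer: 30916/3 ≈ 10305.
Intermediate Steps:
u(H) = 1
j = 27 (j = 9*3 = 27)
s(Q, A) = -20/3 - A*Q (s(Q, A) = ((-3*Q)*A - 20)/3 = (-3*A*Q - 20)/3 = (-20 - 3*A*Q)/3 = -20/3 - A*Q)
(-60 + u(-16))*(s(-15, -13) + j) = (-60 + 1)*((-20/3 - 1*(-13)*(-15)) + 27) = -59*((-20/3 - 195) + 27) = -59*(-605/3 + 27) = -59*(-524/3) = 30916/3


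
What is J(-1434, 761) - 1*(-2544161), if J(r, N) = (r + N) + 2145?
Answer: 2545633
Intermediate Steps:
J(r, N) = 2145 + N + r (J(r, N) = (N + r) + 2145 = 2145 + N + r)
J(-1434, 761) - 1*(-2544161) = (2145 + 761 - 1434) - 1*(-2544161) = 1472 + 2544161 = 2545633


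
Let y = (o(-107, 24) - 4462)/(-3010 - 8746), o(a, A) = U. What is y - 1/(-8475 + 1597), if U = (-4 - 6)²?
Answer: 3751699/10107221 ≈ 0.37119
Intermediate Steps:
U = 100 (U = (-10)² = 100)
o(a, A) = 100
y = 2181/5878 (y = (100 - 4462)/(-3010 - 8746) = -4362/(-11756) = -4362*(-1/11756) = 2181/5878 ≈ 0.37104)
y - 1/(-8475 + 1597) = 2181/5878 - 1/(-8475 + 1597) = 2181/5878 - 1/(-6878) = 2181/5878 - 1*(-1/6878) = 2181/5878 + 1/6878 = 3751699/10107221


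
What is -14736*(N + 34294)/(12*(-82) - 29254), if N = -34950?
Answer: -4833408/15119 ≈ -319.69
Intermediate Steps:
-14736*(N + 34294)/(12*(-82) - 29254) = -14736*(-34950 + 34294)/(12*(-82) - 29254) = -14736*(-656/(-984 - 29254)) = -14736/((-30238*(-1/656))) = -14736/15119/328 = -14736*328/15119 = -4833408/15119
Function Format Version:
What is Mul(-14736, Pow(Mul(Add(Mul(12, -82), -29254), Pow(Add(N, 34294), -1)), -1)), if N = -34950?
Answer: Rational(-4833408, 15119) ≈ -319.69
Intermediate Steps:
Mul(-14736, Pow(Mul(Add(Mul(12, -82), -29254), Pow(Add(N, 34294), -1)), -1)) = Mul(-14736, Pow(Mul(Add(Mul(12, -82), -29254), Pow(Add(-34950, 34294), -1)), -1)) = Mul(-14736, Pow(Mul(Add(-984, -29254), Pow(-656, -1)), -1)) = Mul(-14736, Pow(Mul(-30238, Rational(-1, 656)), -1)) = Mul(-14736, Pow(Rational(15119, 328), -1)) = Mul(-14736, Rational(328, 15119)) = Rational(-4833408, 15119)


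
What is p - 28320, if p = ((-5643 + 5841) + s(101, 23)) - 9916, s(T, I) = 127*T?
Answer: -25211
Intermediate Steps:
p = 3109 (p = ((-5643 + 5841) + 127*101) - 9916 = (198 + 12827) - 9916 = 13025 - 9916 = 3109)
p - 28320 = 3109 - 28320 = -25211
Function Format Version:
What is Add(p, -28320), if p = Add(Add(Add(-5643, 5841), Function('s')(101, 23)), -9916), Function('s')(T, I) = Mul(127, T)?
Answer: -25211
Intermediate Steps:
p = 3109 (p = Add(Add(Add(-5643, 5841), Mul(127, 101)), -9916) = Add(Add(198, 12827), -9916) = Add(13025, -9916) = 3109)
Add(p, -28320) = Add(3109, -28320) = -25211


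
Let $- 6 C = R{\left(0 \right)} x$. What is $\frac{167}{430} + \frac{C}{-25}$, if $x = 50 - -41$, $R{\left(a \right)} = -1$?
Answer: $- \frac{704}{3225} \approx -0.21829$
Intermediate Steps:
$x = 91$ ($x = 50 + 41 = 91$)
$C = \frac{91}{6}$ ($C = - \frac{\left(-1\right) 91}{6} = \left(- \frac{1}{6}\right) \left(-91\right) = \frac{91}{6} \approx 15.167$)
$\frac{167}{430} + \frac{C}{-25} = \frac{167}{430} + \frac{91}{6 \left(-25\right)} = 167 \cdot \frac{1}{430} + \frac{91}{6} \left(- \frac{1}{25}\right) = \frac{167}{430} - \frac{91}{150} = - \frac{704}{3225}$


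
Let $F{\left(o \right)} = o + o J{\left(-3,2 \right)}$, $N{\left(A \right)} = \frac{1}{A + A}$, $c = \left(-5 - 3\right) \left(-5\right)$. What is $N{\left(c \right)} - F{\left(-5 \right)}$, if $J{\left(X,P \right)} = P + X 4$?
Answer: $- \frac{3599}{80} \approx -44.987$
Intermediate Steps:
$J{\left(X,P \right)} = P + 4 X$
$c = 40$ ($c = \left(-8\right) \left(-5\right) = 40$)
$N{\left(A \right)} = \frac{1}{2 A}$
$F{\left(o \right)} = - 9 o$ ($F{\left(o \right)} = o + o \left(2 + 4 \left(-3\right)\right) = o + o \left(2 - 12\right) = o + o \left(-10\right) = o - 10 o = - 9 o$)
$N{\left(c \right)} - F{\left(-5 \right)} = \frac{1}{2 \cdot 40} - \left(-9\right) \left(-5\right) = \frac{1}{2} \cdot \frac{1}{40} - 45 = \frac{1}{80} - 45 = - \frac{3599}{80}$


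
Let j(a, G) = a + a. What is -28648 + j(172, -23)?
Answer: -28304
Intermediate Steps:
j(a, G) = 2*a
-28648 + j(172, -23) = -28648 + 2*172 = -28648 + 344 = -28304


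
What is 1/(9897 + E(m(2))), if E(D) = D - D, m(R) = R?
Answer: 1/9897 ≈ 0.00010104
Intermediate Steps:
E(D) = 0
1/(9897 + E(m(2))) = 1/(9897 + 0) = 1/9897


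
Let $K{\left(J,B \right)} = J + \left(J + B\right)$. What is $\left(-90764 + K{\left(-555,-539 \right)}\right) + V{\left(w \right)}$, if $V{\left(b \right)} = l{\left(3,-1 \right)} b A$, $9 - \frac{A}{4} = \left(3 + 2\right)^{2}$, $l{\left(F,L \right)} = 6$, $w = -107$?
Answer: $-51325$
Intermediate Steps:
$K{\left(J,B \right)} = B + 2 J$ ($K{\left(J,B \right)} = J + \left(B + J\right) = B + 2 J$)
$A = -64$ ($A = 36 - 4 \left(3 + 2\right)^{2} = 36 - 4 \cdot 5^{2} = 36 - 100 = -64$)
$V{\left(b \right)} = - 384 b$ ($V{\left(b \right)} = 6 b \left(-64\right) = - 384 b$)
$\left(-90764 + K{\left(-555,-539 \right)}\right) + V{\left(w \right)} = \left(-90764 + \left(-539 + 2 \left(-555\right)\right)\right) - -41088 = \left(-90764 - 1649\right) + 41088 = -92413 + 41088 = -51325$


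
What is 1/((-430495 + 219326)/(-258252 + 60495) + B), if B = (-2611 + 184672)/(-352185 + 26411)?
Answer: 9203441274/4684218947 ≈ 1.9648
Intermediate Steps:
B = -182061/325774 (B = 182061/(-325774) = 182061*(-1/325774) = -182061/325774 ≈ -0.55886)
1/((-430495 + 219326)/(-258252 + 60495) + B) = 1/((-430495 + 219326)/(-258252 + 60495) - 182061/325774) = 1/(-211169/(-197757) - 182061/325774) = 1/(-211169*(-1/197757) - 182061/325774) = 1/(30167/28251 - 182061/325774) = 1/(4684218947/9203441274) = 9203441274/4684218947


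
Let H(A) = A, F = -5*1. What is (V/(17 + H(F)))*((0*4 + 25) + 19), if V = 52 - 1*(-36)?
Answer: 968/3 ≈ 322.67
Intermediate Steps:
F = -5
V = 88 (V = 52 + 36 = 88)
(V/(17 + H(F)))*((0*4 + 25) + 19) = (88/(17 - 5))*((0*4 + 25) + 19) = (88/12)*((0 + 25) + 19) = (88*(1/12))*(25 + 19) = (22/3)*44 = 968/3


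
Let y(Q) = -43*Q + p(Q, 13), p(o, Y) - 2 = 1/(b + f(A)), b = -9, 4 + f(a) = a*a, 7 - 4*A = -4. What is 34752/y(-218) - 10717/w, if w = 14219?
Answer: 2140515739/724898839 ≈ 2.9528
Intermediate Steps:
A = 11/4 (A = 7/4 - ¼*(-4) = 7/4 + 1 = 11/4 ≈ 2.7500)
f(a) = -4 + a² (f(a) = -4 + a*a = -4 + a²)
p(o, Y) = 158/87 (p(o, Y) = 2 + 1/(-9 + (-4 + (11/4)²)) = 2 + 1/(-9 + (-4 + 121/16)) = 2 + 1/(-9 + 57/16) = 2 + 1/(-87/16) = 2 - 16/87 = 158/87)
y(Q) = 158/87 - 43*Q (y(Q) = -43*Q + 158/87 = 158/87 - 43*Q)
34752/y(-218) - 10717/w = 34752/(158/87 - 43*(-218)) - 10717/14219 = 34752/(158/87 + 9374) - 10717*1/14219 = 34752/(815696/87) - 10717/14219 = 34752*(87/815696) - 10717/14219 = 188964/50981 - 10717/14219 = 2140515739/724898839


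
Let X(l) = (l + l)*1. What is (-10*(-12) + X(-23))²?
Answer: 5476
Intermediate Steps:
X(l) = 2*l (X(l) = (2*l)*1 = 2*l)
(-10*(-12) + X(-23))² = (-10*(-12) + 2*(-23))² = (120 - 46)² = 74² = 5476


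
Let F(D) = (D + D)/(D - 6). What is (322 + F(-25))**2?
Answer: 100641024/961 ≈ 1.0473e+5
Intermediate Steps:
F(D) = 2*D/(-6 + D) (F(D) = (2*D)/(-6 + D) = 2*D/(-6 + D))
(322 + F(-25))**2 = (322 + 2*(-25)/(-6 - 25))**2 = (322 + 2*(-25)/(-31))**2 = (322 + 2*(-25)*(-1/31))**2 = (322 + 50/31)**2 = (10032/31)**2 = 100641024/961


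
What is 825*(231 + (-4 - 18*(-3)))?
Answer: 231825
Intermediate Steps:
825*(231 + (-4 - 18*(-3))) = 825*(231 + (-4 + 54)) = 825*(231 + 50) = 825*281 = 231825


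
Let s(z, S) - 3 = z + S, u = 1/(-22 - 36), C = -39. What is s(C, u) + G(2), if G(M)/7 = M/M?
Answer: -1683/58 ≈ -29.017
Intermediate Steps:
G(M) = 7 (G(M) = 7*(M/M) = 7*1 = 7)
u = -1/58 (u = 1/(-58) = -1/58 ≈ -0.017241)
s(z, S) = 3 + S + z (s(z, S) = 3 + (z + S) = 3 + (S + z) = 3 + S + z)
s(C, u) + G(2) = (3 - 1/58 - 39) + 7 = -2089/58 + 7 = -1683/58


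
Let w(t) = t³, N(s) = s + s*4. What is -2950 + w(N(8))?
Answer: 61050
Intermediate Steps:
N(s) = 5*s (N(s) = s + 4*s = 5*s)
-2950 + w(N(8)) = -2950 + (5*8)³ = -2950 + 40³ = -2950 + 64000 = 61050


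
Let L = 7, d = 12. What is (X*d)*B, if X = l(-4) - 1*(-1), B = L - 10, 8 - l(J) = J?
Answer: -468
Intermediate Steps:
l(J) = 8 - J
B = -3 (B = 7 - 10 = -3)
X = 13 (X = (8 - 1*(-4)) - 1*(-1) = (8 + 4) + 1 = 12 + 1 = 13)
(X*d)*B = (13*12)*(-3) = 156*(-3) = -468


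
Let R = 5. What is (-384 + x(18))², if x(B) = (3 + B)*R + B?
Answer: 68121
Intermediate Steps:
x(B) = 15 + 6*B (x(B) = (3 + B)*5 + B = (15 + 5*B) + B = 15 + 6*B)
(-384 + x(18))² = (-384 + (15 + 6*18))² = (-384 + (15 + 108))² = (-384 + 123)² = (-261)² = 68121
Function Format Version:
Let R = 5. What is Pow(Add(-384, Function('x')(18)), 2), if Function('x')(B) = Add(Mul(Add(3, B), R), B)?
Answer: 68121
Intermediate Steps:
Function('x')(B) = Add(15, Mul(6, B)) (Function('x')(B) = Add(Mul(Add(3, B), 5), B) = Add(Add(15, Mul(5, B)), B) = Add(15, Mul(6, B)))
Pow(Add(-384, Function('x')(18)), 2) = Pow(Add(-384, Add(15, Mul(6, 18))), 2) = Pow(Add(-384, Add(15, 108)), 2) = Pow(Add(-384, 123), 2) = Pow(-261, 2) = 68121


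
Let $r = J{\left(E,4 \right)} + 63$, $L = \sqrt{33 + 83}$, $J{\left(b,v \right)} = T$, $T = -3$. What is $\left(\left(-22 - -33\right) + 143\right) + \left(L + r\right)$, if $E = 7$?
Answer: $214 + 2 \sqrt{29} \approx 224.77$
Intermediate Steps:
$J{\left(b,v \right)} = -3$
$L = 2 \sqrt{29}$ ($L = \sqrt{116} = 2 \sqrt{29} \approx 10.77$)
$r = 60$ ($r = -3 + 63 = 60$)
$\left(\left(-22 - -33\right) + 143\right) + \left(L + r\right) = \left(\left(-22 - -33\right) + 143\right) + \left(2 \sqrt{29} + 60\right) = \left(\left(-22 + 33\right) + 143\right) + \left(60 + 2 \sqrt{29}\right) = \left(11 + 143\right) + \left(60 + 2 \sqrt{29}\right) = 154 + \left(60 + 2 \sqrt{29}\right) = 214 + 2 \sqrt{29}$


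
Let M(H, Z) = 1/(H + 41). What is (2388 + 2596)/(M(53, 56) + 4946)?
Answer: 468496/464925 ≈ 1.0077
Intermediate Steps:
M(H, Z) = 1/(41 + H)
(2388 + 2596)/(M(53, 56) + 4946) = (2388 + 2596)/(1/(41 + 53) + 4946) = 4984/(1/94 + 4946) = 4984/(464925/94) = 4984*(94/464925) = 468496/464925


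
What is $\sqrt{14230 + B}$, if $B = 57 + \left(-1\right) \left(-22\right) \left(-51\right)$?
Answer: $\sqrt{13165} \approx 114.74$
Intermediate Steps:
$B = -1065$ ($B = 57 + 22 \left(-51\right) = 57 - 1122 = -1065$)
$\sqrt{14230 + B} = \sqrt{14230 - 1065} = \sqrt{13165}$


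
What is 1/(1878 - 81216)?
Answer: -1/79338 ≈ -1.2604e-5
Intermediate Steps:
1/(1878 - 81216) = 1/(-79338) = -1/79338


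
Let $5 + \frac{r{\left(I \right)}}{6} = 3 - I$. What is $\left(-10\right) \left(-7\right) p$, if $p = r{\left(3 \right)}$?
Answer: $-2100$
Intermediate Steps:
$r{\left(I \right)} = -12 - 6 I$ ($r{\left(I \right)} = -30 + 6 \left(3 - I\right) = -30 - \left(-18 + 6 I\right) = -12 - 6 I$)
$p = -30$ ($p = -12 - 18 = -30$)
$\left(-10\right) \left(-7\right) p = \left(-10\right) \left(-7\right) \left(-30\right) = 70 \left(-30\right) = -2100$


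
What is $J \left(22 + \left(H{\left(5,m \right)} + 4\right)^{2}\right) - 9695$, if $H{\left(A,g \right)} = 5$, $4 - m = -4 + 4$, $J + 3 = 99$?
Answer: $193$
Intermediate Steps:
$J = 96$ ($J = -3 + 99 = 96$)
$m = 4$ ($m = 4 - \left(-4 + 4\right) = 4 - 0 = 4 + 0 = 4$)
$J \left(22 + \left(H{\left(5,m \right)} + 4\right)^{2}\right) - 9695 = 96 \left(22 + \left(5 + 4\right)^{2}\right) - 9695 = 96 \left(22 + 9^{2}\right) - 9695 = 96 \left(22 + 81\right) - 9695 = 96 \cdot 103 - 9695 = 9888 - 9695 = 193$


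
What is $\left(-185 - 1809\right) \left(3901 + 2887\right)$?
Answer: $-13535272$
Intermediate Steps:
$\left(-185 - 1809\right) \left(3901 + 2887\right) = \left(-1994\right) 6788 = -13535272$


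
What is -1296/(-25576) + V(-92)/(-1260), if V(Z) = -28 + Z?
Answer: 9796/67137 ≈ 0.14591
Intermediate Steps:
-1296/(-25576) + V(-92)/(-1260) = -1296/(-25576) + (-28 - 92)/(-1260) = -1296*(-1/25576) - 120*(-1/1260) = 162/3197 + 2/21 = 9796/67137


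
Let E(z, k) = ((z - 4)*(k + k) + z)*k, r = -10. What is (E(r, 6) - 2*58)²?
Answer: 1401856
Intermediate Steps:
E(z, k) = k*(z + 2*k*(-4 + z)) (E(z, k) = ((-4 + z)*(2*k) + z)*k = (2*k*(-4 + z) + z)*k = (z + 2*k*(-4 + z))*k = k*(z + 2*k*(-4 + z)))
(E(r, 6) - 2*58)² = (6*(-10 - 8*6 + 2*6*(-10)) - 2*58)² = (6*(-10 - 48 - 120) - 116)² = (6*(-178) - 116)² = (-1068 - 116)² = (-1184)² = 1401856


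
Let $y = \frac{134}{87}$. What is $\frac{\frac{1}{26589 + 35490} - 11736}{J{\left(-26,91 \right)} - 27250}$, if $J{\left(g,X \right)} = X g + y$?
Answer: $\frac{21128215147}{53314645394} \approx 0.39629$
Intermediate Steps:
$y = \frac{134}{87}$ ($y = 134 \cdot \frac{1}{87} = \frac{134}{87} \approx 1.5402$)
$J{\left(g,X \right)} = \frac{134}{87} + X g$ ($J{\left(g,X \right)} = X g + \frac{134}{87} = \frac{134}{87} + X g$)
$\frac{\frac{1}{26589 + 35490} - 11736}{J{\left(-26,91 \right)} - 27250} = \frac{\frac{1}{26589 + 35490} - 11736}{\left(\frac{134}{87} + 91 \left(-26\right)\right) - 27250} = \frac{\frac{1}{62079} - 11736}{\left(\frac{134}{87} - 2366\right) - 27250} = \frac{\frac{1}{62079} - 11736}{- \frac{205708}{87} - 27250} = - \frac{728559143}{62079 \left(- \frac{2576458}{87}\right)} = \left(- \frac{728559143}{62079}\right) \left(- \frac{87}{2576458}\right) = \frac{21128215147}{53314645394}$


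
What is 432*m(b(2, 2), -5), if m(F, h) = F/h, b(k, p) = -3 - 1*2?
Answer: 432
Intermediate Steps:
b(k, p) = -5 (b(k, p) = -3 - 2 = -5)
432*m(b(2, 2), -5) = 432*(-5/(-5)) = 432*(-5*(-⅕)) = 432*1 = 432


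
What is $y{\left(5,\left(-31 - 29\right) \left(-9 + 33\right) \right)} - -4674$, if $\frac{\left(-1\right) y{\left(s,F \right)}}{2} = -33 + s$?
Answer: $4730$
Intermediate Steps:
$y{\left(s,F \right)} = 66 - 2 s$ ($y{\left(s,F \right)} = - 2 \left(-33 + s\right) = 66 - 2 s$)
$y{\left(5,\left(-31 - 29\right) \left(-9 + 33\right) \right)} - -4674 = \left(66 - 10\right) - -4674 = \left(66 - 10\right) + 4674 = 56 + 4674 = 4730$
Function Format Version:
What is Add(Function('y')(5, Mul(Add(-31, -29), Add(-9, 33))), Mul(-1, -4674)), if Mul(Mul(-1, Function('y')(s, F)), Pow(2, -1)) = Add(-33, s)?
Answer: 4730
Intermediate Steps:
Function('y')(s, F) = Add(66, Mul(-2, s)) (Function('y')(s, F) = Mul(-2, Add(-33, s)) = Add(66, Mul(-2, s)))
Add(Function('y')(5, Mul(Add(-31, -29), Add(-9, 33))), Mul(-1, -4674)) = Add(Add(66, Mul(-2, 5)), Mul(-1, -4674)) = Add(Add(66, -10), 4674) = Add(56, 4674) = 4730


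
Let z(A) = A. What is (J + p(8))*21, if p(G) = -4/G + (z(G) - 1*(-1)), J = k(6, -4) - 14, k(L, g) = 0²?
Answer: -231/2 ≈ -115.50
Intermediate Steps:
k(L, g) = 0
J = -14 (J = 0 - 14 = -14)
p(G) = 1 + G - 4/G (p(G) = -4/G + (G - 1*(-1)) = -4/G + (G + 1) = -4/G + (1 + G) = 1 + G - 4/G)
(J + p(8))*21 = (-14 + (1 + 8 - 4/8))*21 = (-14 + (1 + 8 - 4*⅛))*21 = (-14 + (1 + 8 - ½))*21 = (-14 + 17/2)*21 = -11/2*21 = -231/2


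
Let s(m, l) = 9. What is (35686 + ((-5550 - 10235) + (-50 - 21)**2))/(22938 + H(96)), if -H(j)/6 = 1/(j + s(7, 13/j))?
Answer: 436485/401414 ≈ 1.0874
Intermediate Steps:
H(j) = -6/(9 + j) (H(j) = -6/(j + 9) = -6/(9 + j))
(35686 + ((-5550 - 10235) + (-50 - 21)**2))/(22938 + H(96)) = (35686 + ((-5550 - 10235) + (-50 - 21)**2))/(22938 - 6/(9 + 96)) = (35686 + (-15785 + (-71)**2))/(22938 - 6/105) = (35686 + (-15785 + 5041))/(22938 - 6*1/105) = (35686 - 10744)/(22938 - 2/35) = 24942/(802828/35) = 24942*(35/802828) = 436485/401414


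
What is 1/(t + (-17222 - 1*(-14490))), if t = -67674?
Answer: -1/70406 ≈ -1.4203e-5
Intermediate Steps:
1/(t + (-17222 - 1*(-14490))) = 1/(-67674 + (-17222 - 1*(-14490))) = 1/(-67674 + (-17222 + 14490)) = 1/(-67674 - 2732) = 1/(-70406) = -1/70406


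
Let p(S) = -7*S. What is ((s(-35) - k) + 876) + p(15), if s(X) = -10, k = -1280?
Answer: 2041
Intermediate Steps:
((s(-35) - k) + 876) + p(15) = ((-10 - 1*(-1280)) + 876) - 7*15 = ((-10 + 1280) + 876) - 105 = (1270 + 876) - 105 = 2146 - 105 = 2041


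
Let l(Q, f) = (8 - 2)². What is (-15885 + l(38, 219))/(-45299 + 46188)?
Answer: -15849/889 ≈ -17.828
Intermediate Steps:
l(Q, f) = 36 (l(Q, f) = 6² = 36)
(-15885 + l(38, 219))/(-45299 + 46188) = (-15885 + 36)/(-45299 + 46188) = -15849/889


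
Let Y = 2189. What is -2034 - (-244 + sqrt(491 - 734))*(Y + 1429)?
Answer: 880758 - 32562*I*sqrt(3) ≈ 8.8076e+5 - 56399.0*I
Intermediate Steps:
-2034 - (-244 + sqrt(491 - 734))*(Y + 1429) = -2034 - (-244 + sqrt(491 - 734))*(2189 + 1429) = -2034 - (-244 + sqrt(-243))*3618 = -2034 - (-244 + 9*I*sqrt(3))*3618 = -2034 - (-882792 + 32562*I*sqrt(3)) = -2034 + (882792 - 32562*I*sqrt(3)) = 880758 - 32562*I*sqrt(3)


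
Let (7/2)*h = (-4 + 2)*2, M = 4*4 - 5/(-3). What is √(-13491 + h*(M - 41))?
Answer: I*√121179/3 ≈ 116.04*I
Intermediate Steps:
M = 53/3 (M = 16 - 5*(-⅓) = 16 + 5/3 = 53/3 ≈ 17.667)
h = -8/7 (h = 2*((-4 + 2)*2)/7 = 2*(-2*2)/7 = (2/7)*(-4) = -8/7 ≈ -1.1429)
√(-13491 + h*(M - 41)) = √(-13491 - 8*(53/3 - 41)/7) = √(-13491 - 8/7*(-70/3)) = √(-13491 + 80/3) = √(-40393/3) = I*√121179/3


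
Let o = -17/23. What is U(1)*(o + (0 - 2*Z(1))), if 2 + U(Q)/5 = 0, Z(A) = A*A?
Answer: 630/23 ≈ 27.391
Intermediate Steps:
Z(A) = A²
o = -17/23 (o = -17*1/23 = -17/23 ≈ -0.73913)
U(Q) = -10 (U(Q) = -10 + 5*0 = -10 + 0 = -10)
U(1)*(o + (0 - 2*Z(1))) = -10*(-17/23 + (0 - 2*1²)) = -10*(-17/23 + (0 - 2*1)) = -10*(-17/23 + (0 - 2)) = -10*(-17/23 - 2) = -10*(-63/23) = 630/23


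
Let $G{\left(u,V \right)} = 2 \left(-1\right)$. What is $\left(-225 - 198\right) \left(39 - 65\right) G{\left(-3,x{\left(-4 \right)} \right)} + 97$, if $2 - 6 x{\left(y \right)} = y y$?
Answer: $-21899$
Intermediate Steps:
$x{\left(y \right)} = \frac{1}{3} - \frac{y^{2}}{6}$ ($x{\left(y \right)} = \frac{1}{3} - \frac{y y}{6} = \frac{1}{3} - \frac{y^{2}}{6}$)
$G{\left(u,V \right)} = -2$
$\left(-225 - 198\right) \left(39 - 65\right) G{\left(-3,x{\left(-4 \right)} \right)} + 97 = \left(-225 - 198\right) \left(39 - 65\right) \left(-2\right) + 97 = \left(-423\right) \left(-26\right) \left(-2\right) + 97 = 10998 \left(-2\right) + 97 = -21996 + 97 = -21899$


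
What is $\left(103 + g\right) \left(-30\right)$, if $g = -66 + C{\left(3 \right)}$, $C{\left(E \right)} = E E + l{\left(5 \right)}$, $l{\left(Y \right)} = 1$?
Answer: $-1410$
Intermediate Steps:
$C{\left(E \right)} = 1 + E^{2}$ ($C{\left(E \right)} = E E + 1 = E^{2} + 1 = 1 + E^{2}$)
$g = -56$ ($g = -66 + \left(1 + 3^{2}\right) = -66 + \left(1 + 9\right) = -66 + 10 = -56$)
$\left(103 + g\right) \left(-30\right) = \left(103 - 56\right) \left(-30\right) = 47 \left(-30\right) = -1410$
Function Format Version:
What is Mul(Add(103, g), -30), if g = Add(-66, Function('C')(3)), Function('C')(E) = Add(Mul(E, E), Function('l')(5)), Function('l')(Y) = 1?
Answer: -1410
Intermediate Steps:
Function('C')(E) = Add(1, Pow(E, 2)) (Function('C')(E) = Add(Mul(E, E), 1) = Add(Pow(E, 2), 1) = Add(1, Pow(E, 2)))
g = -56 (g = Add(-66, Add(1, Pow(3, 2))) = Add(-66, Add(1, 9)) = Add(-66, 10) = -56)
Mul(Add(103, g), -30) = Mul(Add(103, -56), -30) = Mul(47, -30) = -1410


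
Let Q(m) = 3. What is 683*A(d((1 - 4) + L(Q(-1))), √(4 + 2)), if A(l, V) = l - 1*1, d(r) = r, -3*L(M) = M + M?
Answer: -4098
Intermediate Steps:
L(M) = -2*M/3 (L(M) = -(M + M)/3 = -2*M/3)
A(l, V) = -1 + l (A(l, V) = l - 1 = -1 + l)
683*A(d((1 - 4) + L(Q(-1))), √(4 + 2)) = 683*(-1 + ((1 - 4) - ⅔*3)) = 683*(-1 + (-3 - 2)) = 683*(-1 - 5) = 683*(-6) = -4098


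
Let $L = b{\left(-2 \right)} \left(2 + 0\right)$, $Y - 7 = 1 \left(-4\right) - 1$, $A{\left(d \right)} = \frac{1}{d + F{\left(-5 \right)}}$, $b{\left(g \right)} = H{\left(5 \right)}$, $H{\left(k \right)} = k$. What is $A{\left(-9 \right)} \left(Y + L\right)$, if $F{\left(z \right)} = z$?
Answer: $- \frac{6}{7} \approx -0.85714$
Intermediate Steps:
$b{\left(g \right)} = 5$
$A{\left(d \right)} = \frac{1}{-5 + d}$ ($A{\left(d \right)} = \frac{1}{d - 5} = \frac{1}{-5 + d}$)
$Y = 2$ ($Y = 7 + \left(1 \left(-4\right) - 1\right) = 7 - 5 = 2$)
$L = 10$ ($L = 5 \left(2 + 0\right) = 5 \cdot 2 = 10$)
$A{\left(-9 \right)} \left(Y + L\right) = \frac{2 + 10}{-5 - 9} = \frac{1}{-14} \cdot 12 = \left(- \frac{1}{14}\right) 12 = - \frac{6}{7}$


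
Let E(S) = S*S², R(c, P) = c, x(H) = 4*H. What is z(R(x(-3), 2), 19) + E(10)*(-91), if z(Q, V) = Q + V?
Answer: -90993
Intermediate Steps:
E(S) = S³
z(R(x(-3), 2), 19) + E(10)*(-91) = (4*(-3) + 19) + 10³*(-91) = (-12 + 19) + 1000*(-91) = 7 - 91000 = -90993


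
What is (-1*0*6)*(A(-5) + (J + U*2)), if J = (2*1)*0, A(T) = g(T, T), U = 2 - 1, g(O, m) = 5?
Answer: 0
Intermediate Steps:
U = 1
A(T) = 5
J = 0 (J = 2*0 = 0)
(-1*0*6)*(A(-5) + (J + U*2)) = (-1*0*6)*(5 + (0 + 1*2)) = (0*6)*(5 + (0 + 2)) = 0*(5 + 2) = 0*7 = 0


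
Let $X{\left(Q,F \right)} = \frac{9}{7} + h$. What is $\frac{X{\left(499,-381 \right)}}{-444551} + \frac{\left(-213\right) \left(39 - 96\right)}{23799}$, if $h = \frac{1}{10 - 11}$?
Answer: $\frac{12593669413}{24686361581} \approx 0.51015$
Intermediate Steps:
$h = -1$ ($h = \frac{1}{-1} = -1$)
$X{\left(Q,F \right)} = \frac{2}{7}$ ($X{\left(Q,F \right)} = \frac{9}{7} - 1 = \frac{2}{7}$)
$\frac{X{\left(499,-381 \right)}}{-444551} + \frac{\left(-213\right) \left(39 - 96\right)}{23799} = \frac{2}{7 \left(-444551\right)} + \frac{\left(-213\right) \left(39 - 96\right)}{23799} = \frac{2}{7} \left(- \frac{1}{444551}\right) + \left(-213\right) \left(-57\right) \frac{1}{23799} = - \frac{2}{3111857} + 12141 \cdot \frac{1}{23799} = - \frac{2}{3111857} + \frac{4047}{7933} = \frac{12593669413}{24686361581}$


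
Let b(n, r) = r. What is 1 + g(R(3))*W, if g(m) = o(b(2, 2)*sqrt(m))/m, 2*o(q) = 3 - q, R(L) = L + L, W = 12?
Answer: 4 - 2*sqrt(6) ≈ -0.89898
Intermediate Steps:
R(L) = 2*L
o(q) = 3/2 - q/2 (o(q) = (3 - q)/2 = 3/2 - q/2)
g(m) = (3/2 - sqrt(m))/m
1 + g(R(3))*W = 1 + ((3/2 - sqrt(2*3))/((2*3)))*12 = 1 + ((3/2 - sqrt(6))/6)*12 = 1 + (1/4 - sqrt(6)/6)*12 = 1 + (3 - 2*sqrt(6)) = 4 - 2*sqrt(6)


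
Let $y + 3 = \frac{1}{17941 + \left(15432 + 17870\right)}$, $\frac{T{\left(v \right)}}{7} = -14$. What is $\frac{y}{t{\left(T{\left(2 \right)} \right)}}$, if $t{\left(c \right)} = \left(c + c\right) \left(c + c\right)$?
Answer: $- \frac{9608}{123034443} \approx -7.8092 \cdot 10^{-5}$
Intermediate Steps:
$T{\left(v \right)} = -98$ ($T{\left(v \right)} = 7 \left(-14\right) = -98$)
$y = - \frac{153728}{51243}$ ($y = -3 + \frac{1}{17941 + \left(15432 + 17870\right)} = -3 + \frac{1}{17941 + 33302} = -3 + \frac{1}{51243} = - \frac{153728}{51243} \approx -3.0$)
$t{\left(c \right)} = 4 c^{2}$ ($t{\left(c \right)} = 2 c 2 c = 4 c^{2}$)
$\frac{y}{t{\left(T{\left(2 \right)} \right)}} = - \frac{153728}{51243 \cdot 4 \left(-98\right)^{2}} = - \frac{153728}{51243 \cdot 4 \cdot 9604} = - \frac{153728}{51243 \cdot 38416} = \left(- \frac{153728}{51243}\right) \frac{1}{38416} = - \frac{9608}{123034443}$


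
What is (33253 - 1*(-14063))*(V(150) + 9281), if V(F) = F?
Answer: 446237196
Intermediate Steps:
(33253 - 1*(-14063))*(V(150) + 9281) = (33253 - 1*(-14063))*(150 + 9281) = (33253 + 14063)*9431 = 47316*9431 = 446237196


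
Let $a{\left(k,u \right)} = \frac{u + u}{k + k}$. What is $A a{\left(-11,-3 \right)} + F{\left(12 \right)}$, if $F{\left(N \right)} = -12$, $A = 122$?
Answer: $\frac{234}{11} \approx 21.273$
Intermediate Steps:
$a{\left(k,u \right)} = \frac{u}{k}$ ($a{\left(k,u \right)} = \frac{2 u}{2 k} = 2 u \frac{1}{2 k} = \frac{u}{k}$)
$A a{\left(-11,-3 \right)} + F{\left(12 \right)} = 122 \left(- \frac{3}{-11}\right) - 12 = 122 \left(\left(-3\right) \left(- \frac{1}{11}\right)\right) - 12 = 122 \cdot \frac{3}{11} - 12 = \frac{366}{11} - 12 = \frac{234}{11}$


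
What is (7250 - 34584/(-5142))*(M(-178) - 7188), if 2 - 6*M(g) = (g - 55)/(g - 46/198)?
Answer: -2366276794270859/45365295 ≈ -5.2161e+7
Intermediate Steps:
M(g) = ⅓ - (-55 + g)/(6*(-23/99 + g)) (M(g) = ⅓ - (g - 55)/(6*(g - 46/198)) = ⅓ - (-55 + g)/(6*(g - 46*1/198)) = ⅓ - (-55 + g)/(6*(g - 23/99)) = ⅓ - (-55 + g)/(6*(-23/99 + g)))
(7250 - 34584/(-5142))*(M(-178) - 7188) = (7250 - 34584/(-5142))*((5399 + 99*(-178))/(6*(-23 + 99*(-178))) - 7188) = (7250 - 34584*(-1/5142))*((5399 - 17622)/(6*(-23 - 17622)) - 7188) = (7250 + 5764/857)*((⅙)*(-12223)/(-17645) - 7188) = 6219014*((⅙)*(-1/17645)*(-12223) - 7188)/857 = 6219014*(12223/105870 - 7188)/857 = (6219014/857)*(-760981337/105870) = -2366276794270859/45365295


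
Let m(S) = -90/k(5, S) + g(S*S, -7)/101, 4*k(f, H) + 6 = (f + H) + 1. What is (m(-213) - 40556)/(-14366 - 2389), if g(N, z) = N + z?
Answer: 287594254/120150105 ≈ 2.3936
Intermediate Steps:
k(f, H) = -5/4 + H/4 + f/4 (k(f, H) = -3/2 + ((f + H) + 1)/4 = -3/2 + ((H + f) + 1)/4 = -3/2 + (1 + H + f)/4 = -3/2 + (1/4 + H/4 + f/4) = -5/4 + H/4 + f/4)
m(S) = -7/101 - 360/S + S**2/101 (m(S) = -90/(-5/4 + S/4 + (1/4)*5) + (S*S - 7)/101 = -90/(-5/4 + S/4 + 5/4) + (S**2 - 7)*(1/101) = -90*4/S + (-7 + S**2)*(1/101) = -360/S + (-7/101 + S**2/101) = -7/101 - 360/S + S**2/101)
(m(-213) - 40556)/(-14366 - 2389) = ((1/101)*(-36360 - 213*(-7 + (-213)**2))/(-213) - 40556)/(-14366 - 2389) = ((1/101)*(-1/213)*(-36360 - 213*(-7 + 45369)) - 40556)/(-16755) = ((1/101)*(-1/213)*(-36360 - 213*45362) - 40556)*(-1/16755) = ((1/101)*(-1/213)*(-36360 - 9662106) - 40556)*(-1/16755) = ((1/101)*(-1/213)*(-9698466) - 40556)*(-1/16755) = (3232822/7171 - 40556)*(-1/16755) = -287594254/7171*(-1/16755) = 287594254/120150105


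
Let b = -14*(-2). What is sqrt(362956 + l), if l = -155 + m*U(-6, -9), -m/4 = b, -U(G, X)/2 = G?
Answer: sqrt(361457) ≈ 601.21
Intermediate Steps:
U(G, X) = -2*G
b = 28
m = -112 (m = -4*28 = -112)
l = -1499 (l = -155 - (-224)*(-6) = -155 - 112*12 = -155 - 1344 = -1499)
sqrt(362956 + l) = sqrt(362956 - 1499) = sqrt(361457)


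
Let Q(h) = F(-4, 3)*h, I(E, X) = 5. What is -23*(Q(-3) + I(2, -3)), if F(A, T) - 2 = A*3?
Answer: -805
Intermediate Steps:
F(A, T) = 2 + 3*A (F(A, T) = 2 + A*3 = 2 + 3*A)
Q(h) = -10*h (Q(h) = (2 + 3*(-4))*h = (2 - 12)*h = -10*h)
-23*(Q(-3) + I(2, -3)) = -23*(-10*(-3) + 5) = -23*(30 + 5) = -23*35 = -805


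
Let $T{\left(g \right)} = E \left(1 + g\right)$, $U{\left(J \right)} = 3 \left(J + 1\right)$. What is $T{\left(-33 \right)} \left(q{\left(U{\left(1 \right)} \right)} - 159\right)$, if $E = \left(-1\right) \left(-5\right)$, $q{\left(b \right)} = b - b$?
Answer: $25440$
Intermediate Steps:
$U{\left(J \right)} = 3 + 3 J$ ($U{\left(J \right)} = 3 \left(1 + J\right) = 3 + 3 J$)
$q{\left(b \right)} = 0$
$E = 5$
$T{\left(g \right)} = 5 + 5 g$ ($T{\left(g \right)} = 5 \left(1 + g\right) = 5 + 5 g$)
$T{\left(-33 \right)} \left(q{\left(U{\left(1 \right)} \right)} - 159\right) = \left(5 + 5 \left(-33\right)\right) \left(0 - 159\right) = \left(5 - 165\right) \left(-159\right) = \left(-160\right) \left(-159\right) = 25440$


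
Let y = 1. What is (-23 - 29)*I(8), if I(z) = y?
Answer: -52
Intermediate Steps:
I(z) = 1
(-23 - 29)*I(8) = (-23 - 29)*1 = -52*1 = -52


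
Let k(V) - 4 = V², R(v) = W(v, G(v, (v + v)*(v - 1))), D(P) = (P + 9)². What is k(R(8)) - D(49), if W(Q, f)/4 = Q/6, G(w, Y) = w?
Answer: -29984/9 ≈ -3331.6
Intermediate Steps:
D(P) = (9 + P)²
W(Q, f) = 2*Q/3 (W(Q, f) = 4*(Q/6) = 2*Q/3)
R(v) = 2*v/3
k(V) = 4 + V²
k(R(8)) - D(49) = (4 + ((⅔)*8)²) - (9 + 49)² = (4 + (16/3)²) - 1*58² = (4 + 256/9) - 1*3364 = 292/9 - 3364 = -29984/9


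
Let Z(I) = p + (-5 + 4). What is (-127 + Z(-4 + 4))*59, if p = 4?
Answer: -7316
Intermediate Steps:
Z(I) = 3 (Z(I) = 4 + (-5 + 4) = 4 - 1 = 3)
(-127 + Z(-4 + 4))*59 = (-127 + 3)*59 = -124*59 = -7316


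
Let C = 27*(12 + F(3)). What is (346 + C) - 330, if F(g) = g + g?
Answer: 502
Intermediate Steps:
F(g) = 2*g
C = 486 (C = 27*(12 + 2*3) = 27*(12 + 6) = 27*18 = 486)
(346 + C) - 330 = (346 + 486) - 330 = 832 - 330 = 502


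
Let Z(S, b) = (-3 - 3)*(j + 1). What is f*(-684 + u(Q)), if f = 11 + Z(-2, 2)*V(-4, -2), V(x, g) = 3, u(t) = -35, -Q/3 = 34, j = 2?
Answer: 30917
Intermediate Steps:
Q = -102 (Q = -3*34 = -102)
Z(S, b) = -18 (Z(S, b) = (-3 - 3)*(2 + 1) = -6*3 = -18)
f = -43 (f = 11 - 18*3 = 11 - 54 = -43)
f*(-684 + u(Q)) = -43*(-684 - 35) = -43*(-719) = 30917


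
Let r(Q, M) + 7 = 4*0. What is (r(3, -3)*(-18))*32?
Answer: 4032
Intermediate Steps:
r(Q, M) = -7 (r(Q, M) = -7 + 4*0 = -7 + 0 = -7)
(r(3, -3)*(-18))*32 = -7*(-18)*32 = 126*32 = 4032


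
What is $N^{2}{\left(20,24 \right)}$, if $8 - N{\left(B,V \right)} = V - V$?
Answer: $64$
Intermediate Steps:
$N{\left(B,V \right)} = 8$ ($N{\left(B,V \right)} = 8 - \left(V - V\right) = 8 - 0 = 8 + 0 = 8$)
$N^{2}{\left(20,24 \right)} = 8^{2} = 64$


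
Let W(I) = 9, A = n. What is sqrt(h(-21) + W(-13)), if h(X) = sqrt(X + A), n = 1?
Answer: sqrt(9 + 2*I*sqrt(5)) ≈ 3.0863 + 0.72453*I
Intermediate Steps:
A = 1
h(X) = sqrt(1 + X) (h(X) = sqrt(X + 1) = sqrt(1 + X))
sqrt(h(-21) + W(-13)) = sqrt(sqrt(1 - 21) + 9) = sqrt(sqrt(-20) + 9) = sqrt(2*I*sqrt(5) + 9) = sqrt(9 + 2*I*sqrt(5))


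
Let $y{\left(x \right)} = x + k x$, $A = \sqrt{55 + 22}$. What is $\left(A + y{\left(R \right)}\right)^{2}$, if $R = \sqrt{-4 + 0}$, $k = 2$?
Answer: $\left(\sqrt{77} + 6 i\right)^{2} \approx 41.0 + 105.3 i$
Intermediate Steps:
$A = \sqrt{77} \approx 8.775$
$R = 2 i$ ($R = \sqrt{-4} = 2 i \approx 2.0 i$)
$y{\left(x \right)} = 3 x$ ($y{\left(x \right)} = x + 2 x = 3 x$)
$\left(A + y{\left(R \right)}\right)^{2} = \left(\sqrt{77} + 3 \cdot 2 i\right)^{2} = \left(\sqrt{77} + 6 i\right)^{2}$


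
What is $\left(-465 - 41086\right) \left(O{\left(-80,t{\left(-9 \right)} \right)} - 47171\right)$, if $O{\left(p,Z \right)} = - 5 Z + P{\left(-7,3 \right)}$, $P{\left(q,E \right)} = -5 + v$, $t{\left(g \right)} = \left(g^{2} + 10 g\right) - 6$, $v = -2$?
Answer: $1957176753$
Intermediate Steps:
$t{\left(g \right)} = -6 + g^{2} + 10 g$
$P{\left(q,E \right)} = -7$ ($P{\left(q,E \right)} = -5 - 2 = -7$)
$O{\left(p,Z \right)} = -7 - 5 Z$ ($O{\left(p,Z \right)} = - 5 Z - 7 = -7 - 5 Z$)
$\left(-465 - 41086\right) \left(O{\left(-80,t{\left(-9 \right)} \right)} - 47171\right) = \left(-465 - 41086\right) \left(\left(-7 - 5 \left(-6 + \left(-9\right)^{2} + 10 \left(-9\right)\right)\right) - 47171\right) = - 41551 \left(\left(-7 - 5 \left(-6 + 81 - 90\right)\right) - 47171\right) = - 41551 \left(\left(-7 - -75\right) - 47171\right) = - 41551 \left(\left(-7 + 75\right) - 47171\right) = - 41551 \left(68 - 47171\right) = \left(-41551\right) \left(-47103\right) = 1957176753$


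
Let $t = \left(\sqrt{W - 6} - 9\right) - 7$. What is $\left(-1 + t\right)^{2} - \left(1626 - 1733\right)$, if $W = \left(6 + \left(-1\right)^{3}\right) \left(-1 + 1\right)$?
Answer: $390 - 34 i \sqrt{6} \approx 390.0 - 83.283 i$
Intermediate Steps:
$W = 0$ ($W = \left(6 - 1\right) 0 = 5 \cdot 0 = 0$)
$t = -16 + i \sqrt{6}$ ($t = \left(\sqrt{0 - 6} - 9\right) - 7 = \left(\sqrt{-6} - 9\right) - 7 = \left(i \sqrt{6} - 9\right) - 7 = \left(-9 + i \sqrt{6}\right) - 7 = -16 + i \sqrt{6} \approx -16.0 + 2.4495 i$)
$\left(-1 + t\right)^{2} - \left(1626 - 1733\right) = \left(-1 - \left(16 - i \sqrt{6}\right)\right)^{2} - \left(1626 - 1733\right) = \left(-17 + i \sqrt{6}\right)^{2} - \left(1626 - 1733\right) = \left(-17 + i \sqrt{6}\right)^{2} - -107 = \left(-17 + i \sqrt{6}\right)^{2} + 107 = 107 + \left(-17 + i \sqrt{6}\right)^{2}$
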